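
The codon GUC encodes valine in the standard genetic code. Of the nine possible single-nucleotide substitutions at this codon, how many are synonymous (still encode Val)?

Position 1: none → 0 synonymous.
Position 2: none → 0 synonymous.
Position 3: GUU, GUA, GUG → 3 synonymous.
Total: 0 + 0 + 3 = 3.

3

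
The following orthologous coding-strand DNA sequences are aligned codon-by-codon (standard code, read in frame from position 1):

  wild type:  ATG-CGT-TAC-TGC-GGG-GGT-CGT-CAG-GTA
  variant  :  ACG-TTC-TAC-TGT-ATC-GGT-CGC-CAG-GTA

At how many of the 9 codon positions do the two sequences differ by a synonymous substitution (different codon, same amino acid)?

Codon 1: ATG Met / ACG Thr — nonsynonymous.
Codon 2: CGT Arg / TTC Phe — nonsynonymous.
Codon 3: TAC Tyr / TAC Tyr — identical.
Codon 4: TGC Cys / TGT Cys — synonymous.
Codon 5: GGG Gly / ATC Ile — nonsynonymous.
Codon 6: GGT Gly / GGT Gly — identical.
Codon 7: CGT Arg / CGC Arg — synonymous.
Codon 8: CAG Gln / CAG Gln — identical.
Codon 9: GTA Val / GTA Val — identical.
Synonymous differences: 2.

2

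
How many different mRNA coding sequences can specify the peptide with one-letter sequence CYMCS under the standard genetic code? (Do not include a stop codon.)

Cys: 2 codons.
Tyr: 2 codons.
Met: 1 codon.
Cys: 2 codons.
Ser: 6 codons.
2 × 2 × 1 × 2 × 6 = 48.

48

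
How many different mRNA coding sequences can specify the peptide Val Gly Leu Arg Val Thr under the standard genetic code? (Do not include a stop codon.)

9216

Val: 4 codons.
Gly: 4 codons.
Leu: 6 codons.
Arg: 6 codons.
Val: 4 codons.
Thr: 4 codons.
4 × 4 × 6 × 6 × 4 × 4 = 9216.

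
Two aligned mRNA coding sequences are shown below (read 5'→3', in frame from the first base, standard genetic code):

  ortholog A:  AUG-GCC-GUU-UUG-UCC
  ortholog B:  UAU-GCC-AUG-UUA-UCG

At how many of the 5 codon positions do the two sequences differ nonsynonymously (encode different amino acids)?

2

Codon 1: AUG Met / UAU Tyr — nonsynonymous.
Codon 2: GCC Ala / GCC Ala — identical.
Codon 3: GUU Val / AUG Met — nonsynonymous.
Codon 4: UUG Leu / UUA Leu — synonymous.
Codon 5: UCC Ser / UCG Ser — synonymous.
Nonsynonymous differences: 2.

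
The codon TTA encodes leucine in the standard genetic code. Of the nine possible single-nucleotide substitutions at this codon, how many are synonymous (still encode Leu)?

2

Position 1: CTA → 1 synonymous.
Position 2: none → 0 synonymous.
Position 3: TTG → 1 synonymous.
Total: 1 + 0 + 1 = 2.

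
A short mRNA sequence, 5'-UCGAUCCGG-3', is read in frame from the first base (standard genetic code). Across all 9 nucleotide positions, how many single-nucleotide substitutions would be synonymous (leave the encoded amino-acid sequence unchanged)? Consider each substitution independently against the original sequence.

Codon 1 (UCG, Ser): 3 synonymous substitutions.
Codon 2 (AUC, Ile): 2 synonymous substitutions.
Codon 3 (CGG, Arg): 4 synonymous substitutions.
Total: 3 + 2 + 4 = 9.

9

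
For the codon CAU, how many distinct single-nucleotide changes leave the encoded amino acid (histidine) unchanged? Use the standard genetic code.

1

Position 1: none → 0 synonymous.
Position 2: none → 0 synonymous.
Position 3: CAC → 1 synonymous.
Total: 0 + 0 + 1 = 1.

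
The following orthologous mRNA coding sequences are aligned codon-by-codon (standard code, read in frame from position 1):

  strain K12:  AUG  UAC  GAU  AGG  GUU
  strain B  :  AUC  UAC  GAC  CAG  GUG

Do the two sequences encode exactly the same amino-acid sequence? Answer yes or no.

no

Codon 1: AUG Met / AUC Ile — nonsynonymous.
Codon 2: UAC Tyr / UAC Tyr — identical.
Codon 3: GAU Asp / GAC Asp — synonymous.
Codon 4: AGG Arg / CAG Gln — nonsynonymous.
Codon 5: GUU Val / GUG Val — synonymous.
Nonsynonymous differences: 2 → different protein.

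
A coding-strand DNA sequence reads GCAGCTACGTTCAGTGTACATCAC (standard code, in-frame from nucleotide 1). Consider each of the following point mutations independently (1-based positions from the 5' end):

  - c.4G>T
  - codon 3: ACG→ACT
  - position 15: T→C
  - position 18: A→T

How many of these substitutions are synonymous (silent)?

Codon 2: GCT (Ala) → TCT (Ser) — missense.
Codon 3: ACG (Thr) → ACT (Thr) — synonymous.
Codon 5: AGT (Ser) → AGC (Ser) — synonymous.
Codon 6: GTA (Val) → GTT (Val) — synonymous.
Synonymous: 3 of 4.

3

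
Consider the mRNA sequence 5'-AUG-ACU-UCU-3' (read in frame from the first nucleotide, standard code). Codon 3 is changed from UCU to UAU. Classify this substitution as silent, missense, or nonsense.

missense

Position 8 falls in codon 3: UCU → Ser.
After the substitution the codon is UAU → Tyr.
Ser ≠ Tyr, so this is a missense mutation.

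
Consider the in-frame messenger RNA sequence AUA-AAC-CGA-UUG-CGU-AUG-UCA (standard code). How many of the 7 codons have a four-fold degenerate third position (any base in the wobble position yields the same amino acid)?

Codon 1 AUA (Ile): third position 3-fold.
Codon 2 AAC (Asn): third position 2-fold.
Codon 3 CGA (Arg): third position 4-fold.
Codon 4 UUG (Leu): third position 2-fold.
Codon 5 CGU (Arg): third position 4-fold.
Codon 6 AUG (Met): third position 1-fold.
Codon 7 UCA (Ser): third position 4-fold.
Four-fold degenerate third positions: 3.

3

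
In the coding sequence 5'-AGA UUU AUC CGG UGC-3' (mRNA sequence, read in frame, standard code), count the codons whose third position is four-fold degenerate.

1

Codon 1 AGA (Arg): third position 2-fold.
Codon 2 UUU (Phe): third position 2-fold.
Codon 3 AUC (Ile): third position 3-fold.
Codon 4 CGG (Arg): third position 4-fold.
Codon 5 UGC (Cys): third position 2-fold.
Four-fold degenerate third positions: 1.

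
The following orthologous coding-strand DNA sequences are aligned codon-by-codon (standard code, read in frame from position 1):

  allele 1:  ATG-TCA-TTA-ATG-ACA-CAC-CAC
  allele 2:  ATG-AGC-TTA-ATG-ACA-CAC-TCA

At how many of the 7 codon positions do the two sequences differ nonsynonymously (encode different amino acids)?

Codon 1: ATG Met / ATG Met — identical.
Codon 2: TCA Ser / AGC Ser — synonymous.
Codon 3: TTA Leu / TTA Leu — identical.
Codon 4: ATG Met / ATG Met — identical.
Codon 5: ACA Thr / ACA Thr — identical.
Codon 6: CAC His / CAC His — identical.
Codon 7: CAC His / TCA Ser — nonsynonymous.
Nonsynonymous differences: 1.

1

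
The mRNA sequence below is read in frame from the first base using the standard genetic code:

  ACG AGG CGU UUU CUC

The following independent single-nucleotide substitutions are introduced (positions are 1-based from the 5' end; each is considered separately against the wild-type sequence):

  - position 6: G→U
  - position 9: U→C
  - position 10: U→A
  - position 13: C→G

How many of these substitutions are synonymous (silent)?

1

Codon 2: AGG (Arg) → AGU (Ser) — missense.
Codon 3: CGU (Arg) → CGC (Arg) — synonymous.
Codon 4: UUU (Phe) → AUU (Ile) — missense.
Codon 5: CUC (Leu) → GUC (Val) — missense.
Synonymous: 1 of 4.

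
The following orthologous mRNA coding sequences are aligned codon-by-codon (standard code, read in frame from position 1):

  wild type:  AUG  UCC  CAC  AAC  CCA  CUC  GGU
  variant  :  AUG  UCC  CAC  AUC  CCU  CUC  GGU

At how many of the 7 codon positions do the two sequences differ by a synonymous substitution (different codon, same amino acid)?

1

Codon 1: AUG Met / AUG Met — identical.
Codon 2: UCC Ser / UCC Ser — identical.
Codon 3: CAC His / CAC His — identical.
Codon 4: AAC Asn / AUC Ile — nonsynonymous.
Codon 5: CCA Pro / CCU Pro — synonymous.
Codon 6: CUC Leu / CUC Leu — identical.
Codon 7: GGU Gly / GGU Gly — identical.
Synonymous differences: 1.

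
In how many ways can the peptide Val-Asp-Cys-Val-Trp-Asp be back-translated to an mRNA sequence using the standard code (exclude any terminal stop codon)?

128

Val: 4 codons.
Asp: 2 codons.
Cys: 2 codons.
Val: 4 codons.
Trp: 1 codon.
Asp: 2 codons.
4 × 2 × 2 × 4 × 1 × 2 = 128.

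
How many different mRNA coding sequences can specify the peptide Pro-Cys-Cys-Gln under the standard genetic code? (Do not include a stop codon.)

Pro: 4 codons.
Cys: 2 codons.
Cys: 2 codons.
Gln: 2 codons.
4 × 2 × 2 × 2 = 32.

32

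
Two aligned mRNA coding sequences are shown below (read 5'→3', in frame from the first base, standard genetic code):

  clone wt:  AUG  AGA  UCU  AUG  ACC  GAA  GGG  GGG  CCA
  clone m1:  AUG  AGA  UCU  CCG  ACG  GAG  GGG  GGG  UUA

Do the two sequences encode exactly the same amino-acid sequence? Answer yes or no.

no

Codon 1: AUG Met / AUG Met — identical.
Codon 2: AGA Arg / AGA Arg — identical.
Codon 3: UCU Ser / UCU Ser — identical.
Codon 4: AUG Met / CCG Pro — nonsynonymous.
Codon 5: ACC Thr / ACG Thr — synonymous.
Codon 6: GAA Glu / GAG Glu — synonymous.
Codon 7: GGG Gly / GGG Gly — identical.
Codon 8: GGG Gly / GGG Gly — identical.
Codon 9: CCA Pro / UUA Leu — nonsynonymous.
Nonsynonymous differences: 2 → different protein.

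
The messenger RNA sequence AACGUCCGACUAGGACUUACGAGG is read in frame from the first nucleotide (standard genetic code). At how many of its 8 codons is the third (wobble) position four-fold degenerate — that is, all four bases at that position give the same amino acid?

6

Codon 1 AAC (Asn): third position 2-fold.
Codon 2 GUC (Val): third position 4-fold.
Codon 3 CGA (Arg): third position 4-fold.
Codon 4 CUA (Leu): third position 4-fold.
Codon 5 GGA (Gly): third position 4-fold.
Codon 6 CUU (Leu): third position 4-fold.
Codon 7 ACG (Thr): third position 4-fold.
Codon 8 AGG (Arg): third position 2-fold.
Four-fold degenerate third positions: 6.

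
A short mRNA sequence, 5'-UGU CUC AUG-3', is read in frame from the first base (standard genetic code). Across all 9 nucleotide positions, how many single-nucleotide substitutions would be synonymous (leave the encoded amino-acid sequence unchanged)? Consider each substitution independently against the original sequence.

4

Codon 1 (UGU, Cys): 1 synonymous substitution.
Codon 2 (CUC, Leu): 3 synonymous substitutions.
Codon 3 (AUG, Met): 0 synonymous substitutions.
Total: 1 + 3 + 0 = 4.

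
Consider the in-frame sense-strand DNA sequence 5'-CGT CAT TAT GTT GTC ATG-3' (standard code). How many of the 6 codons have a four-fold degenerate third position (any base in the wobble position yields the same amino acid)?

Codon 1 CGT (Arg): third position 4-fold.
Codon 2 CAT (His): third position 2-fold.
Codon 3 TAT (Tyr): third position 2-fold.
Codon 4 GTT (Val): third position 4-fold.
Codon 5 GTC (Val): third position 4-fold.
Codon 6 ATG (Met): third position 1-fold.
Four-fold degenerate third positions: 3.

3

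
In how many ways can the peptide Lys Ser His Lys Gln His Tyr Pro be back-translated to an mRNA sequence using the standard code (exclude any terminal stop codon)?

Lys: 2 codons.
Ser: 6 codons.
His: 2 codons.
Lys: 2 codons.
Gln: 2 codons.
His: 2 codons.
Tyr: 2 codons.
Pro: 4 codons.
2 × 6 × 2 × 2 × 2 × 2 × 2 × 4 = 1536.

1536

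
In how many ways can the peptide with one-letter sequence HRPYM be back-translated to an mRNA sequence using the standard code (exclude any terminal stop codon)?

His: 2 codons.
Arg: 6 codons.
Pro: 4 codons.
Tyr: 2 codons.
Met: 1 codon.
2 × 6 × 4 × 2 × 1 = 96.

96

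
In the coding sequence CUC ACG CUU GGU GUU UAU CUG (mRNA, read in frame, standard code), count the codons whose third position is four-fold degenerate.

Codon 1 CUC (Leu): third position 4-fold.
Codon 2 ACG (Thr): third position 4-fold.
Codon 3 CUU (Leu): third position 4-fold.
Codon 4 GGU (Gly): third position 4-fold.
Codon 5 GUU (Val): third position 4-fold.
Codon 6 UAU (Tyr): third position 2-fold.
Codon 7 CUG (Leu): third position 4-fold.
Four-fold degenerate third positions: 6.

6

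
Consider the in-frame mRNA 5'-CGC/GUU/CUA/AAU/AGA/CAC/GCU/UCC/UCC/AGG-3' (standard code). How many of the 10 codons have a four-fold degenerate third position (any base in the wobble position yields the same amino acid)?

6

Codon 1 CGC (Arg): third position 4-fold.
Codon 2 GUU (Val): third position 4-fold.
Codon 3 CUA (Leu): third position 4-fold.
Codon 4 AAU (Asn): third position 2-fold.
Codon 5 AGA (Arg): third position 2-fold.
Codon 6 CAC (His): third position 2-fold.
Codon 7 GCU (Ala): third position 4-fold.
Codon 8 UCC (Ser): third position 4-fold.
Codon 9 UCC (Ser): third position 4-fold.
Codon 10 AGG (Arg): third position 2-fold.
Four-fold degenerate third positions: 6.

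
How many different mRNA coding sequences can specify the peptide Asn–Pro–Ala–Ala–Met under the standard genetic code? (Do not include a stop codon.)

Asn: 2 codons.
Pro: 4 codons.
Ala: 4 codons.
Ala: 4 codons.
Met: 1 codon.
2 × 4 × 4 × 4 × 1 = 128.

128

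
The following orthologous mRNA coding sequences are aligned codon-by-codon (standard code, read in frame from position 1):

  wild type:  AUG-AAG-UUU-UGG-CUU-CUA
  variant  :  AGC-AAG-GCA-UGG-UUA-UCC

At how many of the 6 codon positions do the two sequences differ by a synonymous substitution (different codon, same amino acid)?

1

Codon 1: AUG Met / AGC Ser — nonsynonymous.
Codon 2: AAG Lys / AAG Lys — identical.
Codon 3: UUU Phe / GCA Ala — nonsynonymous.
Codon 4: UGG Trp / UGG Trp — identical.
Codon 5: CUU Leu / UUA Leu — synonymous.
Codon 6: CUA Leu / UCC Ser — nonsynonymous.
Synonymous differences: 1.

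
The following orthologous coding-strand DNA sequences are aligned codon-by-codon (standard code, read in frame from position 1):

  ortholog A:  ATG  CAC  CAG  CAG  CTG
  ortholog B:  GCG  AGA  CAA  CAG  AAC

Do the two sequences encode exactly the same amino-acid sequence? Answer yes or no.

Codon 1: ATG Met / GCG Ala — nonsynonymous.
Codon 2: CAC His / AGA Arg — nonsynonymous.
Codon 3: CAG Gln / CAA Gln — synonymous.
Codon 4: CAG Gln / CAG Gln — identical.
Codon 5: CTG Leu / AAC Asn — nonsynonymous.
Nonsynonymous differences: 3 → different protein.

no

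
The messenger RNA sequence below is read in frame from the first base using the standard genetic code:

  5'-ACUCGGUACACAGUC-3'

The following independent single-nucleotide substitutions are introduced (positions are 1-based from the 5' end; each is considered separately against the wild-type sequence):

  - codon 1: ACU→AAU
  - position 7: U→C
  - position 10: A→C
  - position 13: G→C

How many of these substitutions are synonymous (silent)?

0

Codon 1: ACU (Thr) → AAU (Asn) — missense.
Codon 3: UAC (Tyr) → CAC (His) — missense.
Codon 4: ACA (Thr) → CCA (Pro) — missense.
Codon 5: GUC (Val) → CUC (Leu) — missense.
Synonymous: 0 of 4.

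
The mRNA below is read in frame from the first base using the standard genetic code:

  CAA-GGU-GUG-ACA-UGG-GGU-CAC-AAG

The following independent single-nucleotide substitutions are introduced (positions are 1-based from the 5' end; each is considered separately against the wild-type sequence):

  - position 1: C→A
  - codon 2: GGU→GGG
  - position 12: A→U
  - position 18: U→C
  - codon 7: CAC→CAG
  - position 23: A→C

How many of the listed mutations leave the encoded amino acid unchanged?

Codon 1: CAA (Gln) → AAA (Lys) — missense.
Codon 2: GGU (Gly) → GGG (Gly) — synonymous.
Codon 4: ACA (Thr) → ACU (Thr) — synonymous.
Codon 6: GGU (Gly) → GGC (Gly) — synonymous.
Codon 7: CAC (His) → CAG (Gln) — missense.
Codon 8: AAG (Lys) → ACG (Thr) — missense.
Synonymous: 3 of 6.

3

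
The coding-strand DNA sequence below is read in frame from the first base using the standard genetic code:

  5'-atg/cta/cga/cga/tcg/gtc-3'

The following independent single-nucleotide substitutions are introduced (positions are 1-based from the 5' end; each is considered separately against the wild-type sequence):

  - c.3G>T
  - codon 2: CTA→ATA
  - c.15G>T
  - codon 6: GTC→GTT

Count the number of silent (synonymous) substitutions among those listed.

Codon 1: ATG (Met) → ATT (Ile) — missense.
Codon 2: CTA (Leu) → ATA (Ile) — missense.
Codon 5: TCG (Ser) → TCT (Ser) — synonymous.
Codon 6: GTC (Val) → GTT (Val) — synonymous.
Synonymous: 2 of 4.

2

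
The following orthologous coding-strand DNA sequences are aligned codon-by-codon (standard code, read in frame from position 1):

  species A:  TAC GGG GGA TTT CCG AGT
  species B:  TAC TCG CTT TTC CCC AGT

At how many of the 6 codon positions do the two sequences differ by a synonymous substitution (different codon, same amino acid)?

Codon 1: TAC Tyr / TAC Tyr — identical.
Codon 2: GGG Gly / TCG Ser — nonsynonymous.
Codon 3: GGA Gly / CTT Leu — nonsynonymous.
Codon 4: TTT Phe / TTC Phe — synonymous.
Codon 5: CCG Pro / CCC Pro — synonymous.
Codon 6: AGT Ser / AGT Ser — identical.
Synonymous differences: 2.

2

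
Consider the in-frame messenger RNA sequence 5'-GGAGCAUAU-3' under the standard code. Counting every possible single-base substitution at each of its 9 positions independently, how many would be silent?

7

Codon 1 (GGA, Gly): 3 synonymous substitutions.
Codon 2 (GCA, Ala): 3 synonymous substitutions.
Codon 3 (UAU, Tyr): 1 synonymous substitution.
Total: 3 + 3 + 1 = 7.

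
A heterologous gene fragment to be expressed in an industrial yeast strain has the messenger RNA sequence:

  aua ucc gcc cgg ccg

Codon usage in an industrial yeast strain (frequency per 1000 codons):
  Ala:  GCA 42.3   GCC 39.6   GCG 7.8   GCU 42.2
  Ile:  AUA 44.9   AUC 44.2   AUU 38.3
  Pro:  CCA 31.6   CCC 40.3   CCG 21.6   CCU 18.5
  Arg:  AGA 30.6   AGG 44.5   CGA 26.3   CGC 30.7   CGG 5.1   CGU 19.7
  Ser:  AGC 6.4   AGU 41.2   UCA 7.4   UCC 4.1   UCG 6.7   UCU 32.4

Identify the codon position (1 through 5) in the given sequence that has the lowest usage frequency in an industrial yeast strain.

2

Codon 1 AUA (Ile): 44.9 per 1000.
Codon 2 UCC (Ser): 4.1 per 1000.
Codon 3 GCC (Ala): 39.6 per 1000.
Codon 4 CGG (Arg): 5.1 per 1000.
Codon 5 CCG (Pro): 21.6 per 1000.
Lowest frequency is 4.1 at codon 2.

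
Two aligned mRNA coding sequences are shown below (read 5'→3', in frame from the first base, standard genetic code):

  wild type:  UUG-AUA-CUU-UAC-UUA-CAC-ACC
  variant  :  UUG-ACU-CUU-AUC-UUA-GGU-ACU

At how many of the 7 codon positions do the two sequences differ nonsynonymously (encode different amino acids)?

Codon 1: UUG Leu / UUG Leu — identical.
Codon 2: AUA Ile / ACU Thr — nonsynonymous.
Codon 3: CUU Leu / CUU Leu — identical.
Codon 4: UAC Tyr / AUC Ile — nonsynonymous.
Codon 5: UUA Leu / UUA Leu — identical.
Codon 6: CAC His / GGU Gly — nonsynonymous.
Codon 7: ACC Thr / ACU Thr — synonymous.
Nonsynonymous differences: 3.

3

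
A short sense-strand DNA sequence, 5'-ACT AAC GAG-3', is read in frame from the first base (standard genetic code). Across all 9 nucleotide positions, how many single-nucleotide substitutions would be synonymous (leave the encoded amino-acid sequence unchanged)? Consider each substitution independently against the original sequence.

5

Codon 1 (ACT, Thr): 3 synonymous substitutions.
Codon 2 (AAC, Asn): 1 synonymous substitution.
Codon 3 (GAG, Glu): 1 synonymous substitution.
Total: 3 + 1 + 1 = 5.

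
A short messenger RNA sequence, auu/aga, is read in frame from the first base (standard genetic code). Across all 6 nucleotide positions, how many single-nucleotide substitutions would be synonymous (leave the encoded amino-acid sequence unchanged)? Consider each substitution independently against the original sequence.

Codon 1 (AUU, Ile): 2 synonymous substitutions.
Codon 2 (AGA, Arg): 2 synonymous substitutions.
Total: 2 + 2 = 4.

4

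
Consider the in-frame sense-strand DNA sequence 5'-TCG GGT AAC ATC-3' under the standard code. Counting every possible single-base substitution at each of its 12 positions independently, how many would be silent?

9

Codon 1 (TCG, Ser): 3 synonymous substitutions.
Codon 2 (GGT, Gly): 3 synonymous substitutions.
Codon 3 (AAC, Asn): 1 synonymous substitution.
Codon 4 (ATC, Ile): 2 synonymous substitutions.
Total: 3 + 3 + 1 + 2 = 9.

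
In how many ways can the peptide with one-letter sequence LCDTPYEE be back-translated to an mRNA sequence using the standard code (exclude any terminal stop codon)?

3072

Leu: 6 codons.
Cys: 2 codons.
Asp: 2 codons.
Thr: 4 codons.
Pro: 4 codons.
Tyr: 2 codons.
Glu: 2 codons.
Glu: 2 codons.
6 × 2 × 2 × 4 × 4 × 2 × 2 × 2 = 3072.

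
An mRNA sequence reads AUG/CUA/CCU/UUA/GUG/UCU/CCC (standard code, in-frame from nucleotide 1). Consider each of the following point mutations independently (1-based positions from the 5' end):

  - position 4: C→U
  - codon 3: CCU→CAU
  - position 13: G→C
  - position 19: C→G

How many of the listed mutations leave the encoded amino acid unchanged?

Codon 2: CUA (Leu) → UUA (Leu) — synonymous.
Codon 3: CCU (Pro) → CAU (His) — missense.
Codon 5: GUG (Val) → CUG (Leu) — missense.
Codon 7: CCC (Pro) → GCC (Ala) — missense.
Synonymous: 1 of 4.

1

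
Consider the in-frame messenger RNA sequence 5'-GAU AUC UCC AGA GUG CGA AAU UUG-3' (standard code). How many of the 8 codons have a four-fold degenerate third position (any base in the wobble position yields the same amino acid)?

Codon 1 GAU (Asp): third position 2-fold.
Codon 2 AUC (Ile): third position 3-fold.
Codon 3 UCC (Ser): third position 4-fold.
Codon 4 AGA (Arg): third position 2-fold.
Codon 5 GUG (Val): third position 4-fold.
Codon 6 CGA (Arg): third position 4-fold.
Codon 7 AAU (Asn): third position 2-fold.
Codon 8 UUG (Leu): third position 2-fold.
Four-fold degenerate third positions: 3.

3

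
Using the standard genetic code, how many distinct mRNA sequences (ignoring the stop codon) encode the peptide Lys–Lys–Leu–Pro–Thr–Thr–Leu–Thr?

Lys: 2 codons.
Lys: 2 codons.
Leu: 6 codons.
Pro: 4 codons.
Thr: 4 codons.
Thr: 4 codons.
Leu: 6 codons.
Thr: 4 codons.
2 × 2 × 6 × 4 × 4 × 4 × 6 × 4 = 36864.

36864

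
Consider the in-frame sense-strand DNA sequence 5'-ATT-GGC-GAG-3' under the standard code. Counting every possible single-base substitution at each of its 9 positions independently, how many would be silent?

Codon 1 (ATT, Ile): 2 synonymous substitutions.
Codon 2 (GGC, Gly): 3 synonymous substitutions.
Codon 3 (GAG, Glu): 1 synonymous substitution.
Total: 2 + 3 + 1 = 6.

6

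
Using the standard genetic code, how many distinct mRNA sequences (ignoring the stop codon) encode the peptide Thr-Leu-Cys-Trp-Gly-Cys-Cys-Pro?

3072

Thr: 4 codons.
Leu: 6 codons.
Cys: 2 codons.
Trp: 1 codon.
Gly: 4 codons.
Cys: 2 codons.
Cys: 2 codons.
Pro: 4 codons.
4 × 6 × 2 × 1 × 4 × 2 × 2 × 4 = 3072.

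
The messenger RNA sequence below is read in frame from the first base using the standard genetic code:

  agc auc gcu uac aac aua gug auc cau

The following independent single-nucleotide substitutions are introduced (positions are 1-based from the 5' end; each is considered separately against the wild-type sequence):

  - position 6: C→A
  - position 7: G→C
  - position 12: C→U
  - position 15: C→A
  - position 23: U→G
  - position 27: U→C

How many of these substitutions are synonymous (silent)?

3

Codon 2: AUC (Ile) → AUA (Ile) — synonymous.
Codon 3: GCU (Ala) → CCU (Pro) — missense.
Codon 4: UAC (Tyr) → UAU (Tyr) — synonymous.
Codon 5: AAC (Asn) → AAA (Lys) — missense.
Codon 8: AUC (Ile) → AGC (Ser) — missense.
Codon 9: CAU (His) → CAC (His) — synonymous.
Synonymous: 3 of 6.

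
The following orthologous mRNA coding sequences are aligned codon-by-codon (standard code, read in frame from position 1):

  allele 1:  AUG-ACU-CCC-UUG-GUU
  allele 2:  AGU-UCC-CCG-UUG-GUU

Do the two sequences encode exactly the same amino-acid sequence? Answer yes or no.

Codon 1: AUG Met / AGU Ser — nonsynonymous.
Codon 2: ACU Thr / UCC Ser — nonsynonymous.
Codon 3: CCC Pro / CCG Pro — synonymous.
Codon 4: UUG Leu / UUG Leu — identical.
Codon 5: GUU Val / GUU Val — identical.
Nonsynonymous differences: 2 → different protein.

no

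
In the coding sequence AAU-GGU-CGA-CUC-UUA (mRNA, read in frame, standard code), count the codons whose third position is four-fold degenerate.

Codon 1 AAU (Asn): third position 2-fold.
Codon 2 GGU (Gly): third position 4-fold.
Codon 3 CGA (Arg): third position 4-fold.
Codon 4 CUC (Leu): third position 4-fold.
Codon 5 UUA (Leu): third position 2-fold.
Four-fold degenerate third positions: 3.

3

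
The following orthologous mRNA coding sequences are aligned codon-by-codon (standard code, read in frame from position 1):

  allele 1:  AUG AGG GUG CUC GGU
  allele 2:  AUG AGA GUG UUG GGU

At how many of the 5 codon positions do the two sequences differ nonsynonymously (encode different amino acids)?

0

Codon 1: AUG Met / AUG Met — identical.
Codon 2: AGG Arg / AGA Arg — synonymous.
Codon 3: GUG Val / GUG Val — identical.
Codon 4: CUC Leu / UUG Leu — synonymous.
Codon 5: GGU Gly / GGU Gly — identical.
Nonsynonymous differences: 0.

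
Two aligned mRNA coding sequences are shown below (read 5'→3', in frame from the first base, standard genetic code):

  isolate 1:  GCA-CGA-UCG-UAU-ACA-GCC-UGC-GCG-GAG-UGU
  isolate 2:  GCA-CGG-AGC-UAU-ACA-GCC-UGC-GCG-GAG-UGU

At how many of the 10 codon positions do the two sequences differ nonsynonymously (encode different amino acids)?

Codon 1: GCA Ala / GCA Ala — identical.
Codon 2: CGA Arg / CGG Arg — synonymous.
Codon 3: UCG Ser / AGC Ser — synonymous.
Codon 4: UAU Tyr / UAU Tyr — identical.
Codon 5: ACA Thr / ACA Thr — identical.
Codon 6: GCC Ala / GCC Ala — identical.
Codon 7: UGC Cys / UGC Cys — identical.
Codon 8: GCG Ala / GCG Ala — identical.
Codon 9: GAG Glu / GAG Glu — identical.
Codon 10: UGU Cys / UGU Cys — identical.
Nonsynonymous differences: 0.

0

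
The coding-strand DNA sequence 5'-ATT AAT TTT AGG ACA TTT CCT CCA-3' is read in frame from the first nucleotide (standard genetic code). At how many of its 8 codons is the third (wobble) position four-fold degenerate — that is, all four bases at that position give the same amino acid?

3

Codon 1 ATT (Ile): third position 3-fold.
Codon 2 AAT (Asn): third position 2-fold.
Codon 3 TTT (Phe): third position 2-fold.
Codon 4 AGG (Arg): third position 2-fold.
Codon 5 ACA (Thr): third position 4-fold.
Codon 6 TTT (Phe): third position 2-fold.
Codon 7 CCT (Pro): third position 4-fold.
Codon 8 CCA (Pro): third position 4-fold.
Four-fold degenerate third positions: 3.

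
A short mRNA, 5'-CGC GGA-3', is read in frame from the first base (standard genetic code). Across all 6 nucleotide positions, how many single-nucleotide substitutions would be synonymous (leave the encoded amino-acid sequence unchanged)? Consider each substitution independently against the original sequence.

6

Codon 1 (CGC, Arg): 3 synonymous substitutions.
Codon 2 (GGA, Gly): 3 synonymous substitutions.
Total: 3 + 3 = 6.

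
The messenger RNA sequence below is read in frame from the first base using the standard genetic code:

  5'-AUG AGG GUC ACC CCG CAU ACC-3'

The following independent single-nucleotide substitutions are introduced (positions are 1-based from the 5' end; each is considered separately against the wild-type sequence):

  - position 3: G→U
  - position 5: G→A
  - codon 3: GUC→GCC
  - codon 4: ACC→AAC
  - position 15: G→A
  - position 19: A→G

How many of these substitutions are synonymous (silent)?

Codon 1: AUG (Met) → AUU (Ile) — missense.
Codon 2: AGG (Arg) → AAG (Lys) — missense.
Codon 3: GUC (Val) → GCC (Ala) — missense.
Codon 4: ACC (Thr) → AAC (Asn) — missense.
Codon 5: CCG (Pro) → CCA (Pro) — synonymous.
Codon 7: ACC (Thr) → GCC (Ala) — missense.
Synonymous: 1 of 6.

1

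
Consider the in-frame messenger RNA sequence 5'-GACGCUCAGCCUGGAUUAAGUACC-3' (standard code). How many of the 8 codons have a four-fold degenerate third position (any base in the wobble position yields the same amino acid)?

Codon 1 GAC (Asp): third position 2-fold.
Codon 2 GCU (Ala): third position 4-fold.
Codon 3 CAG (Gln): third position 2-fold.
Codon 4 CCU (Pro): third position 4-fold.
Codon 5 GGA (Gly): third position 4-fold.
Codon 6 UUA (Leu): third position 2-fold.
Codon 7 AGU (Ser): third position 2-fold.
Codon 8 ACC (Thr): third position 4-fold.
Four-fold degenerate third positions: 4.

4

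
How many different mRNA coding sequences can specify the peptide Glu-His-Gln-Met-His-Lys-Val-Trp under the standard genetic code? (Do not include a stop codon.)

128

Glu: 2 codons.
His: 2 codons.
Gln: 2 codons.
Met: 1 codon.
His: 2 codons.
Lys: 2 codons.
Val: 4 codons.
Trp: 1 codon.
2 × 2 × 2 × 1 × 2 × 2 × 4 × 1 = 128.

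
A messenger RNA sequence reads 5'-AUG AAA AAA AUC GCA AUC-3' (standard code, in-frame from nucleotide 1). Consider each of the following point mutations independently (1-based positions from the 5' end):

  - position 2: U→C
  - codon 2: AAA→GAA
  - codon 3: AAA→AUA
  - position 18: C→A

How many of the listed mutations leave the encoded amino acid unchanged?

1

Codon 1: AUG (Met) → ACG (Thr) — missense.
Codon 2: AAA (Lys) → GAA (Glu) — missense.
Codon 3: AAA (Lys) → AUA (Ile) — missense.
Codon 6: AUC (Ile) → AUA (Ile) — synonymous.
Synonymous: 1 of 4.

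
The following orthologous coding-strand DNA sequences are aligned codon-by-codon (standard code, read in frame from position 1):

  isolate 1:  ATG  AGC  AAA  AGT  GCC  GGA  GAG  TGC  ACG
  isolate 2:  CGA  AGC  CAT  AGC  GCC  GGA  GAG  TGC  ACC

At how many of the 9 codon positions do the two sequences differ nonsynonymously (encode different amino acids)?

2

Codon 1: ATG Met / CGA Arg — nonsynonymous.
Codon 2: AGC Ser / AGC Ser — identical.
Codon 3: AAA Lys / CAT His — nonsynonymous.
Codon 4: AGT Ser / AGC Ser — synonymous.
Codon 5: GCC Ala / GCC Ala — identical.
Codon 6: GGA Gly / GGA Gly — identical.
Codon 7: GAG Glu / GAG Glu — identical.
Codon 8: TGC Cys / TGC Cys — identical.
Codon 9: ACG Thr / ACC Thr — synonymous.
Nonsynonymous differences: 2.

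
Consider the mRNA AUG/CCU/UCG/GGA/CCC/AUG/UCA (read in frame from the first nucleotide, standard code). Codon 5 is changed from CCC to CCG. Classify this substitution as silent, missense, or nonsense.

silent

Position 15 falls in codon 5: CCC → Pro.
After the substitution the codon is CCG → Pro.
Both encode Pro, so the change is synonymous.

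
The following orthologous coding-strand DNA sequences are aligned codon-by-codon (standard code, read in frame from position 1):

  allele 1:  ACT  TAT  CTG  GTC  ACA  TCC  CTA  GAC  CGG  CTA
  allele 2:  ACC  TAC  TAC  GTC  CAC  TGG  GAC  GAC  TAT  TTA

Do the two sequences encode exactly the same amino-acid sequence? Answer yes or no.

Codon 1: ACT Thr / ACC Thr — synonymous.
Codon 2: TAT Tyr / TAC Tyr — synonymous.
Codon 3: CTG Leu / TAC Tyr — nonsynonymous.
Codon 4: GTC Val / GTC Val — identical.
Codon 5: ACA Thr / CAC His — nonsynonymous.
Codon 6: TCC Ser / TGG Trp — nonsynonymous.
Codon 7: CTA Leu / GAC Asp — nonsynonymous.
Codon 8: GAC Asp / GAC Asp — identical.
Codon 9: CGG Arg / TAT Tyr — nonsynonymous.
Codon 10: CTA Leu / TTA Leu — synonymous.
Nonsynonymous differences: 5 → different protein.

no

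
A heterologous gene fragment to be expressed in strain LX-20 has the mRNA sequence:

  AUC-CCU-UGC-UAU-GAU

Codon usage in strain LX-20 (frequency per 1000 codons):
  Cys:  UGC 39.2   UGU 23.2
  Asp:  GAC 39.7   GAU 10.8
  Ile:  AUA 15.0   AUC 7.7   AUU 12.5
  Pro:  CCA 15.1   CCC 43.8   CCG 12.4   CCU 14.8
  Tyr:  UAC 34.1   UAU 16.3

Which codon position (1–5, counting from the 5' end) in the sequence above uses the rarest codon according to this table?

Codon 1 AUC (Ile): 7.7 per 1000.
Codon 2 CCU (Pro): 14.8 per 1000.
Codon 3 UGC (Cys): 39.2 per 1000.
Codon 4 UAU (Tyr): 16.3 per 1000.
Codon 5 GAU (Asp): 10.8 per 1000.
Lowest frequency is 7.7 at codon 1.

1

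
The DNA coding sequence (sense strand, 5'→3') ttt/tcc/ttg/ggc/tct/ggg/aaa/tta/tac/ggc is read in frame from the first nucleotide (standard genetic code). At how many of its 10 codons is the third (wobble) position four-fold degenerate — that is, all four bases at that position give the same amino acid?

5

Codon 1 TTT (Phe): third position 2-fold.
Codon 2 TCC (Ser): third position 4-fold.
Codon 3 TTG (Leu): third position 2-fold.
Codon 4 GGC (Gly): third position 4-fold.
Codon 5 TCT (Ser): third position 4-fold.
Codon 6 GGG (Gly): third position 4-fold.
Codon 7 AAA (Lys): third position 2-fold.
Codon 8 TTA (Leu): third position 2-fold.
Codon 9 TAC (Tyr): third position 2-fold.
Codon 10 GGC (Gly): third position 4-fold.
Four-fold degenerate third positions: 5.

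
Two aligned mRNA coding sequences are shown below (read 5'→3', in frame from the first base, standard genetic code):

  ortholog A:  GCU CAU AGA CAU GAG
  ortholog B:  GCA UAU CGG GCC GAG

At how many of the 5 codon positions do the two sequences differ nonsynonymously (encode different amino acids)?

Codon 1: GCU Ala / GCA Ala — synonymous.
Codon 2: CAU His / UAU Tyr — nonsynonymous.
Codon 3: AGA Arg / CGG Arg — synonymous.
Codon 4: CAU His / GCC Ala — nonsynonymous.
Codon 5: GAG Glu / GAG Glu — identical.
Nonsynonymous differences: 2.

2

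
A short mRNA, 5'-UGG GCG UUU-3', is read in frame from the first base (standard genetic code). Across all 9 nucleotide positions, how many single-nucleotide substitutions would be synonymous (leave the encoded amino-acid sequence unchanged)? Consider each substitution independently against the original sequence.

Codon 1 (UGG, Trp): 0 synonymous substitutions.
Codon 2 (GCG, Ala): 3 synonymous substitutions.
Codon 3 (UUU, Phe): 1 synonymous substitution.
Total: 0 + 3 + 1 = 4.

4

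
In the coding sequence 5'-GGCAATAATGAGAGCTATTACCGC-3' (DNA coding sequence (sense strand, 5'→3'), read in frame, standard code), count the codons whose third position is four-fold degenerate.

Codon 1 GGC (Gly): third position 4-fold.
Codon 2 AAT (Asn): third position 2-fold.
Codon 3 AAT (Asn): third position 2-fold.
Codon 4 GAG (Glu): third position 2-fold.
Codon 5 AGC (Ser): third position 2-fold.
Codon 6 TAT (Tyr): third position 2-fold.
Codon 7 TAC (Tyr): third position 2-fold.
Codon 8 CGC (Arg): third position 4-fold.
Four-fold degenerate third positions: 2.

2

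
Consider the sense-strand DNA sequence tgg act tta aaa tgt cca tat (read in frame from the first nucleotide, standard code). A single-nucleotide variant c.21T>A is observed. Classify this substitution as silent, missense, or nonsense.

nonsense

Position 21 falls in codon 7: TAT → Tyr.
After the substitution the codon is TAA → Stop.
The new codon is a stop codon, so this is a nonsense mutation.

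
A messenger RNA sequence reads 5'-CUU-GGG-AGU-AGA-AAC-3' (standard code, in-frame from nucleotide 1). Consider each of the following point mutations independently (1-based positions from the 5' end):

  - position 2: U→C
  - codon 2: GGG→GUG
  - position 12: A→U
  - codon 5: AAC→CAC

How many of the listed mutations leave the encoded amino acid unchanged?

0

Codon 1: CUU (Leu) → CCU (Pro) — missense.
Codon 2: GGG (Gly) → GUG (Val) — missense.
Codon 4: AGA (Arg) → AGU (Ser) — missense.
Codon 5: AAC (Asn) → CAC (His) — missense.
Synonymous: 0 of 4.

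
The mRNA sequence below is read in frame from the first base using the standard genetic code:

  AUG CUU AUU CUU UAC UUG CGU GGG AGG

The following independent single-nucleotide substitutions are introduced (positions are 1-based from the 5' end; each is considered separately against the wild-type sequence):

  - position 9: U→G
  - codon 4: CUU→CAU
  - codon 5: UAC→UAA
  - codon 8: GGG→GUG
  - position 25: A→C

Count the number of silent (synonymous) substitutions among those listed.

1

Codon 3: AUU (Ile) → AUG (Met) — missense.
Codon 4: CUU (Leu) → CAU (His) — missense.
Codon 5: UAC (Tyr) → UAA (Stop) — nonsense.
Codon 8: GGG (Gly) → GUG (Val) — missense.
Codon 9: AGG (Arg) → CGG (Arg) — synonymous.
Synonymous: 1 of 5.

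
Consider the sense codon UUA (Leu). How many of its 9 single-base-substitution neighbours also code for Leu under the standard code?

2

Position 1: CUA → 1 synonymous.
Position 2: none → 0 synonymous.
Position 3: UUG → 1 synonymous.
Total: 1 + 0 + 1 = 2.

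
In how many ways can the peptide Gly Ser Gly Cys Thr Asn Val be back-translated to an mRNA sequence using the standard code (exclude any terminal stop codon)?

Gly: 4 codons.
Ser: 6 codons.
Gly: 4 codons.
Cys: 2 codons.
Thr: 4 codons.
Asn: 2 codons.
Val: 4 codons.
4 × 6 × 4 × 2 × 4 × 2 × 4 = 6144.

6144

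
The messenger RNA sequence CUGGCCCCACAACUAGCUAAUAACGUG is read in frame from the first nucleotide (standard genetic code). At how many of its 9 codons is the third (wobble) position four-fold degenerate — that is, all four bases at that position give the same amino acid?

6

Codon 1 CUG (Leu): third position 4-fold.
Codon 2 GCC (Ala): third position 4-fold.
Codon 3 CCA (Pro): third position 4-fold.
Codon 4 CAA (Gln): third position 2-fold.
Codon 5 CUA (Leu): third position 4-fold.
Codon 6 GCU (Ala): third position 4-fold.
Codon 7 AAU (Asn): third position 2-fold.
Codon 8 AAC (Asn): third position 2-fold.
Codon 9 GUG (Val): third position 4-fold.
Four-fold degenerate third positions: 6.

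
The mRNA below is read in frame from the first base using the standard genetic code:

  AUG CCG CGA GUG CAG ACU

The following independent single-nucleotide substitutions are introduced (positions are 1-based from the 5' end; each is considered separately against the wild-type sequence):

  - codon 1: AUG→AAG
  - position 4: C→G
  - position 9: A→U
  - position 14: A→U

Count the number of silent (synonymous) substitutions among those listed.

1

Codon 1: AUG (Met) → AAG (Lys) — missense.
Codon 2: CCG (Pro) → GCG (Ala) — missense.
Codon 3: CGA (Arg) → CGU (Arg) — synonymous.
Codon 5: CAG (Gln) → CUG (Leu) — missense.
Synonymous: 1 of 4.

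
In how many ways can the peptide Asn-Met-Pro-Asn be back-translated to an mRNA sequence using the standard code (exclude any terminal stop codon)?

16

Asn: 2 codons.
Met: 1 codon.
Pro: 4 codons.
Asn: 2 codons.
2 × 1 × 4 × 2 = 16.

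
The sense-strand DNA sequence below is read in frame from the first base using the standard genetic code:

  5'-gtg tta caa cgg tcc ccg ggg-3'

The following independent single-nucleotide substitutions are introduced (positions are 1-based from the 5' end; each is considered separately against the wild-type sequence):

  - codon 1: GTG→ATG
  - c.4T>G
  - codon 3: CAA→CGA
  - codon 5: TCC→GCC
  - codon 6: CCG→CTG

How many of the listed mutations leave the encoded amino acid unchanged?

Codon 1: GTG (Val) → ATG (Met) — missense.
Codon 2: TTA (Leu) → GTA (Val) — missense.
Codon 3: CAA (Gln) → CGA (Arg) — missense.
Codon 5: TCC (Ser) → GCC (Ala) — missense.
Codon 6: CCG (Pro) → CTG (Leu) — missense.
Synonymous: 0 of 5.

0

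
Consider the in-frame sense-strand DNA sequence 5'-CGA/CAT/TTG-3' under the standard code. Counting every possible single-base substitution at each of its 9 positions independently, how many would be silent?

Codon 1 (CGA, Arg): 4 synonymous substitutions.
Codon 2 (CAT, His): 1 synonymous substitution.
Codon 3 (TTG, Leu): 2 synonymous substitutions.
Total: 4 + 1 + 2 = 7.

7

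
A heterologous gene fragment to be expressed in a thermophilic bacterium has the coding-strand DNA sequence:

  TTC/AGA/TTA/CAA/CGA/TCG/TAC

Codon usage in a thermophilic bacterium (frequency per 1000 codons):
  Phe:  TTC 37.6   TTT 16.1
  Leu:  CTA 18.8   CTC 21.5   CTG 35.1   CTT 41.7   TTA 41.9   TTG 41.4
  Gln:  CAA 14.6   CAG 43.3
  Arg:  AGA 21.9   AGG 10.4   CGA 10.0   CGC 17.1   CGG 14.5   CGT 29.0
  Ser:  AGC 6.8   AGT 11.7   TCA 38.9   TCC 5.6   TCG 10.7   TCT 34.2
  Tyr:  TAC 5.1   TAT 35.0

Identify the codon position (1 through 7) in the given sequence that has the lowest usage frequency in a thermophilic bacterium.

7

Codon 1 TTC (Phe): 37.6 per 1000.
Codon 2 AGA (Arg): 21.9 per 1000.
Codon 3 TTA (Leu): 41.9 per 1000.
Codon 4 CAA (Gln): 14.6 per 1000.
Codon 5 CGA (Arg): 10.0 per 1000.
Codon 6 TCG (Ser): 10.7 per 1000.
Codon 7 TAC (Tyr): 5.1 per 1000.
Lowest frequency is 5.1 at codon 7.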